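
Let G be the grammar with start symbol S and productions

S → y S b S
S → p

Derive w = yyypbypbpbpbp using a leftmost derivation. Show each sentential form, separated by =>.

S => ySbS   [S → y S b S]
ySbS => yySbSbS   [S → y S b S]
yySbSbS => yyySbSbSbS   [S → y S b S]
yyySbSbSbS => yyypbSbSbS   [S → p]
yyypbSbSbS => yyypbySbSbSbS   [S → y S b S]
yyypbySbSbSbS => yyypbypbSbSbS   [S → p]
yyypbypbSbSbS => yyypbypbpbSbS   [S → p]
yyypbypbpbSbS => yyypbypbpbpbS   [S → p]
yyypbypbpbpbS => yyypbypbpbpbp   [S → p]

S=>ySbS=>yySbSbS=>yyySbSbSbS=>yyypbSbSbS=>yyypbySbSbSbS=>yyypbypbSbSbS=>yyypbypbpbSbS=>yyypbypbpbpbS=>yyypbypbpbpbp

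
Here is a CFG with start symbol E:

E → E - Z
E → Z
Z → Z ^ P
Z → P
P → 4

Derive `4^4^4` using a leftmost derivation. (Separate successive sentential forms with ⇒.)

E ⇒ Z ⇒ Z^P ⇒ Z^P^P ⇒ P^P^P ⇒ 4^P^P ⇒ 4^4^P ⇒ 4^4^4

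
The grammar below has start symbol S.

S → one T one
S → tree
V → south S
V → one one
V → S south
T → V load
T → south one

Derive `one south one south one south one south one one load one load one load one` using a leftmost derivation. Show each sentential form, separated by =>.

S => one T one => one V load one => one south S load one => one south one T one load one => one south one V load one load one => one south one south S load one load one => one south one south one T one load one load one => one south one south one V load one load one load one => one south one south one south S load one load one load one => one south one south one south one T one load one load one load one => one south one south one south one south one one load one load one load one

S => one T one   [S → one T one]
one T one => one V load one   [T → V load]
one V load one => one south S load one   [V → south S]
one south S load one => one south one T one load one   [S → one T one]
one south one T one load one => one south one V load one load one   [T → V load]
one south one V load one load one => one south one south S load one load one   [V → south S]
one south one south S load one load one => one south one south one T one load one load one   [S → one T one]
one south one south one T one load one load one => one south one south one V load one load one load one   [T → V load]
one south one south one V load one load one load one => one south one south one south S load one load one load one   [V → south S]
one south one south one south S load one load one load one => one south one south one south one T one load one load one load one   [S → one T one]
one south one south one south one T one load one load one load one => one south one south one south one south one one load one load one load one   [T → south one]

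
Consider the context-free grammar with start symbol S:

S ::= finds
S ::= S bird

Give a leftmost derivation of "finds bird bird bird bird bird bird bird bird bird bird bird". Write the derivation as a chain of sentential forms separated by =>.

S => S bird   [S ::= S bird]
S bird => S bird bird   [S ::= S bird]
S bird bird => S bird bird bird   [S ::= S bird]
S bird bird bird => S bird bird bird bird   [S ::= S bird]
S bird bird bird bird => S bird bird bird bird bird   [S ::= S bird]
S bird bird bird bird bird => S bird bird bird bird bird bird   [S ::= S bird]
S bird bird bird bird bird bird => S bird bird bird bird bird bird bird   [S ::= S bird]
S bird bird bird bird bird bird bird => S bird bird bird bird bird bird bird bird   [S ::= S bird]
S bird bird bird bird bird bird bird bird => S bird bird bird bird bird bird bird bird bird   [S ::= S bird]
S bird bird bird bird bird bird bird bird bird => S bird bird bird bird bird bird bird bird bird bird   [S ::= S bird]
S bird bird bird bird bird bird bird bird bird bird => S bird bird bird bird bird bird bird bird bird bird bird   [S ::= S bird]
S bird bird bird bird bird bird bird bird bird bird bird => finds bird bird bird bird bird bird bird bird bird bird bird   [S ::= finds]

S => S bird => S bird bird => S bird bird bird => S bird bird bird bird => S bird bird bird bird bird => S bird bird bird bird bird bird => S bird bird bird bird bird bird bird => S bird bird bird bird bird bird bird bird => S bird bird bird bird bird bird bird bird bird => S bird bird bird bird bird bird bird bird bird bird => S bird bird bird bird bird bird bird bird bird bird bird => finds bird bird bird bird bird bird bird bird bird bird bird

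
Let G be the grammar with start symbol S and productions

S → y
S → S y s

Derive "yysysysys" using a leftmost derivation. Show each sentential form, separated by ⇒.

S ⇒ Sys ⇒ Sysys ⇒ Sysysys ⇒ Sysysysys ⇒ yysysysys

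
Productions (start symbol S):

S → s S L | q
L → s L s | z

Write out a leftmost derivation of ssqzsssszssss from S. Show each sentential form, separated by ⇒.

S ⇒ sSL ⇒ ssSLL ⇒ ssqLL ⇒ ssqzL ⇒ ssqzsLs ⇒ ssqzssLss ⇒ ssqzsssLsss ⇒ ssqzssssLssss ⇒ ssqzsssszssss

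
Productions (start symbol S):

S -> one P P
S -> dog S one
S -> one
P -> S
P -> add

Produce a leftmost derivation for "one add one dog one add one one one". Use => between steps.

S => one P P   [S -> one P P]
one P P => one add P   [P -> add]
one add P => one add S   [P -> S]
one add S => one add one P P   [S -> one P P]
one add one P P => one add one S P   [P -> S]
one add one S P => one add one dog S one P   [S -> dog S one]
one add one dog S one P => one add one dog one P P one P   [S -> one P P]
one add one dog one P P one P => one add one dog one add P one P   [P -> add]
one add one dog one add P one P => one add one dog one add S one P   [P -> S]
one add one dog one add S one P => one add one dog one add one one P   [S -> one]
one add one dog one add one one P => one add one dog one add one one S   [P -> S]
one add one dog one add one one S => one add one dog one add one one one   [S -> one]

S => one P P => one add P => one add S => one add one P P => one add one S P => one add one dog S one P => one add one dog one P P one P => one add one dog one add P one P => one add one dog one add S one P => one add one dog one add one one P => one add one dog one add one one S => one add one dog one add one one one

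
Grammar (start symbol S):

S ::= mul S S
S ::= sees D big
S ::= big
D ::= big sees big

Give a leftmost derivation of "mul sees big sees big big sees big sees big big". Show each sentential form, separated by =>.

S => mul S S => mul sees D big S => mul sees big sees big big S => mul sees big sees big big sees D big => mul sees big sees big big sees big sees big big

S => mul S S   [S ::= mul S S]
mul S S => mul sees D big S   [S ::= sees D big]
mul sees D big S => mul sees big sees big big S   [D ::= big sees big]
mul sees big sees big big S => mul sees big sees big big sees D big   [S ::= sees D big]
mul sees big sees big big sees D big => mul sees big sees big big sees big sees big big   [D ::= big sees big]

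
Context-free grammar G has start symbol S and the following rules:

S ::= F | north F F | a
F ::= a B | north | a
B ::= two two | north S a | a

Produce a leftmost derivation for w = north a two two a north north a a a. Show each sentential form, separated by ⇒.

S ⇒ north F F   [S ::= north F F]
north F F ⇒ north a B F   [F ::= a B]
north a B F ⇒ north a two two F   [B ::= two two]
north a two two F ⇒ north a two two a B   [F ::= a B]
north a two two a B ⇒ north a two two a north S a   [B ::= north S a]
north a two two a north S a ⇒ north a two two a north north F F a   [S ::= north F F]
north a two two a north north F F a ⇒ north a two two a north north a F a   [F ::= a]
north a two two a north north a F a ⇒ north a two two a north north a a a   [F ::= a]

S ⇒ north F F ⇒ north a B F ⇒ north a two two F ⇒ north a two two a B ⇒ north a two two a north S a ⇒ north a two two a north north F F a ⇒ north a two two a north north a F a ⇒ north a two two a north north a a a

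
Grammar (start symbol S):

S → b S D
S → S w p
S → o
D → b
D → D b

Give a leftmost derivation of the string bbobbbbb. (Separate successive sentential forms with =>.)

S => bSD   [S → b S D]
bSD => bbSDD   [S → b S D]
bbSDD => bboDD   [S → o]
bboDD => bboDbD   [D → D b]
bboDbD => bboDbbD   [D → D b]
bboDbbD => bboDbbbD   [D → D b]
bboDbbbD => bbobbbbD   [D → b]
bbobbbbD => bbobbbbb   [D → b]

S=>bSD=>bbSDD=>bboDD=>bboDbD=>bboDbbD=>bboDbbbD=>bbobbbbD=>bbobbbbb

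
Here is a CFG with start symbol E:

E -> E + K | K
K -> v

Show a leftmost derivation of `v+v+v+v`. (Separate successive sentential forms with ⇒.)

E⇒E+K⇒E+K+K⇒E+K+K+K⇒K+K+K+K⇒v+K+K+K⇒v+v+K+K⇒v+v+v+K⇒v+v+v+v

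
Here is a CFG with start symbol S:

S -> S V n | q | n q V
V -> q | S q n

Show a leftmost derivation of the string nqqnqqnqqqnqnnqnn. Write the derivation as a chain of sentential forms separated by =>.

S=>SVn=>nqVVn=>nqqVn=>nqqSqnn=>nqqSVnqnn=>nqqnqVVnqnn=>nqqnqqVnqnn=>nqqnqqSqnnqnn=>nqqnqqnqVqnnqnn=>nqqnqqnqSqnqnnqnn=>nqqnqqnqqqnqnnqnn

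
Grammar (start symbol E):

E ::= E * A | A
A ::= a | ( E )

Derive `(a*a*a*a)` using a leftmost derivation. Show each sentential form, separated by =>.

E => A => (E) => (E*A) => (E*A*A) => (E*A*A*A) => (A*A*A*A) => (a*A*A*A) => (a*a*A*A) => (a*a*a*A) => (a*a*a*a)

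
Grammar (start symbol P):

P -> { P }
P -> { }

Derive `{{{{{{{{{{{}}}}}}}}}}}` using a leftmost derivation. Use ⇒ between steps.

P ⇒ {P} ⇒ {{P}} ⇒ {{{P}}} ⇒ {{{{P}}}} ⇒ {{{{{P}}}}} ⇒ {{{{{{P}}}}}} ⇒ {{{{{{{P}}}}}}} ⇒ {{{{{{{{P}}}}}}}} ⇒ {{{{{{{{{P}}}}}}}}} ⇒ {{{{{{{{{{P}}}}}}}}}} ⇒ {{{{{{{{{{{}}}}}}}}}}}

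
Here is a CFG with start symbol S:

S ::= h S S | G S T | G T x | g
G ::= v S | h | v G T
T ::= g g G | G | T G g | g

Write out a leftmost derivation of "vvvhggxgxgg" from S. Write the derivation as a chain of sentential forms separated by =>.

S => GST   [S ::= G S T]
GST => vSST   [G ::= v S]
vSST => vGTxST   [S ::= G T x]
vGTxST => vvSTxST   [G ::= v S]
vvSTxST => vvGTxTxST   [S ::= G T x]
vvGTxTxST => vvvGTTxTxST   [G ::= v G T]
vvvGTTxTxST => vvvhTTxTxST   [G ::= h]
vvvhTTxTxST => vvvhgTxTxST   [T ::= g]
vvvhgTxTxST => vvvhggxTxST   [T ::= g]
vvvhggxTxST => vvvhggxgxST   [T ::= g]
vvvhggxgxST => vvvhggxgxgT   [S ::= g]
vvvhggxgxgT => vvvhggxgxgg   [T ::= g]

S => GST => vSST => vGTxST => vvSTxST => vvGTxTxST => vvvGTTxTxST => vvvhTTxTxST => vvvhgTxTxST => vvvhggxTxST => vvvhggxgxST => vvvhggxgxgT => vvvhggxgxgg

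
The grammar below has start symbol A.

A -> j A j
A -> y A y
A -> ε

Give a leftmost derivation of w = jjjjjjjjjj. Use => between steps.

A => jAj   [A -> j A j]
jAj => jjAjj   [A -> j A j]
jjAjj => jjjAjjj   [A -> j A j]
jjjAjjj => jjjjAjjjj   [A -> j A j]
jjjjAjjjj => jjjjjAjjjjj   [A -> j A j]
jjjjjAjjjjj => jjjjjjjjjj   [A -> ε]

A => jAj => jjAjj => jjjAjjj => jjjjAjjjj => jjjjjAjjjjj => jjjjjjjjjj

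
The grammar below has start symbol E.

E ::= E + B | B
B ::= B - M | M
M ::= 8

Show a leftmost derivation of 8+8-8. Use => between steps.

E=>E+B=>B+B=>M+B=>8+B=>8+B-M=>8+M-M=>8+8-M=>8+8-8

E => E+B   [E ::= E + B]
E+B => B+B   [E ::= B]
B+B => M+B   [B ::= M]
M+B => 8+B   [M ::= 8]
8+B => 8+B-M   [B ::= B - M]
8+B-M => 8+M-M   [B ::= M]
8+M-M => 8+8-M   [M ::= 8]
8+8-M => 8+8-8   [M ::= 8]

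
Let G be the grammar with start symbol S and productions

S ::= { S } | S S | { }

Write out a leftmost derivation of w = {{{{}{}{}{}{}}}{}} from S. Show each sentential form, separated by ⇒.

S ⇒ {S} ⇒ {SS} ⇒ {{S}S} ⇒ {{{S}}S} ⇒ {{{SS}}S} ⇒ {{{SSS}}S} ⇒ {{{SSSS}}S} ⇒ {{{SSSSS}}S} ⇒ {{{{}SSSS}}S} ⇒ {{{{}{}SSS}}S} ⇒ {{{{}{}{}SS}}S} ⇒ {{{{}{}{}{}S}}S} ⇒ {{{{}{}{}{}{}}}S} ⇒ {{{{}{}{}{}{}}}{}}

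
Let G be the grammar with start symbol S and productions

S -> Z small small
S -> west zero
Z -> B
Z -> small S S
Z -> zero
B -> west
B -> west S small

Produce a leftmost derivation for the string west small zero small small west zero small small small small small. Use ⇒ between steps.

S ⇒ Z small small ⇒ B small small ⇒ west S small small small ⇒ west Z small small small small small ⇒ west small S S small small small small small ⇒ west small Z small small S small small small small small ⇒ west small zero small small S small small small small small ⇒ west small zero small small west zero small small small small small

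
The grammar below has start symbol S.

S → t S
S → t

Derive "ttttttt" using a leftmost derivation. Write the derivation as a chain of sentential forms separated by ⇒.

S⇒tS⇒ttS⇒tttS⇒ttttS⇒tttttS⇒ttttttS⇒ttttttt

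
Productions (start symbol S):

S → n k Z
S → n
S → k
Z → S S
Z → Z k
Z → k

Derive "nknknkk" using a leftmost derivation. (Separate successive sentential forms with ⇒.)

S ⇒ nkZ ⇒ nkSS ⇒ nknkZS ⇒ nknkSSS ⇒ nknknSS ⇒ nknknkS ⇒ nknknkk

S ⇒ nkZ   [S → n k Z]
nkZ ⇒ nkSS   [Z → S S]
nkSS ⇒ nknkZS   [S → n k Z]
nknkZS ⇒ nknkSSS   [Z → S S]
nknkSSS ⇒ nknknSS   [S → n]
nknknSS ⇒ nknknkS   [S → k]
nknknkS ⇒ nknknkk   [S → k]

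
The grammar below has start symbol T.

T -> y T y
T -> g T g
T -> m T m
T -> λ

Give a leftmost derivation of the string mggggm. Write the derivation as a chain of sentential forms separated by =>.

T => mTm   [T -> m T m]
mTm => mgTgm   [T -> g T g]
mgTgm => mggTggm   [T -> g T g]
mggTggm => mggggm   [T -> λ]

T=>mTm=>mgTgm=>mggTggm=>mggggm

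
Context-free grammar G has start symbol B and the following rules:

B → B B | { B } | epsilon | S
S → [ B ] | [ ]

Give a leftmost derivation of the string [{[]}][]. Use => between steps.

B=>BB=>BBB=>SBB=>[B]BB=>[{B}]BB=>[{S}]BB=>[{[]}]BB=>[{[]}]B=>[{[]}]S=>[{[]}][]

B => BB   [B → B B]
BB => BBB   [B → B B]
BBB => SBB   [B → S]
SBB => [B]BB   [S → [ B ]]
[B]BB => [{B}]BB   [B → { B }]
[{B}]BB => [{S}]BB   [B → S]
[{S}]BB => [{[]}]BB   [S → [ ]]
[{[]}]BB => [{[]}]B   [B → epsilon]
[{[]}]B => [{[]}]S   [B → S]
[{[]}]S => [{[]}][]   [S → [ ]]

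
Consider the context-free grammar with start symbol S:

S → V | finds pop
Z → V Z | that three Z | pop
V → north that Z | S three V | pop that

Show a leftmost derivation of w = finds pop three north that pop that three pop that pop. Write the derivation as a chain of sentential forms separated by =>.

S => V   [S → V]
V => S three V   [V → S three V]
S three V => finds pop three V   [S → finds pop]
finds pop three V => finds pop three north that Z   [V → north that Z]
finds pop three north that Z => finds pop three north that V Z   [Z → V Z]
finds pop three north that V Z => finds pop three north that S three V Z   [V → S three V]
finds pop three north that S three V Z => finds pop three north that V three V Z   [S → V]
finds pop three north that V three V Z => finds pop three north that pop that three V Z   [V → pop that]
finds pop three north that pop that three V Z => finds pop three north that pop that three pop that Z   [V → pop that]
finds pop three north that pop that three pop that Z => finds pop three north that pop that three pop that pop   [Z → pop]

S => V => S three V => finds pop three V => finds pop three north that Z => finds pop three north that V Z => finds pop three north that S three V Z => finds pop three north that V three V Z => finds pop three north that pop that three V Z => finds pop three north that pop that three pop that Z => finds pop three north that pop that three pop that pop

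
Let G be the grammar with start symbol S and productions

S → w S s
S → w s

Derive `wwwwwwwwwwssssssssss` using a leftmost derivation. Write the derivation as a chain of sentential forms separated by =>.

S => wSs   [S → w S s]
wSs => wwSss   [S → w S s]
wwSss => wwwSsss   [S → w S s]
wwwSsss => wwwwSssss   [S → w S s]
wwwwSssss => wwwwwSsssss   [S → w S s]
wwwwwSsssss => wwwwwwSssssss   [S → w S s]
wwwwwwSssssss => wwwwwwwSsssssss   [S → w S s]
wwwwwwwSsssssss => wwwwwwwwSssssssss   [S → w S s]
wwwwwwwwSssssssss => wwwwwwwwwSsssssssss   [S → w S s]
wwwwwwwwwSsssssssss => wwwwwwwwwwssssssssss   [S → w s]

S=>wSs=>wwSss=>wwwSsss=>wwwwSssss=>wwwwwSsssss=>wwwwwwSssssss=>wwwwwwwSsssssss=>wwwwwwwwSssssssss=>wwwwwwwwwSsssssssss=>wwwwwwwwwwssssssssss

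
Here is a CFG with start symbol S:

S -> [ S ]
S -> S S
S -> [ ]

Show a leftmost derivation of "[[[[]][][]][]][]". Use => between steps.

S => SS => [S]S => [SS]S => [[S]S]S => [[SS]S]S => [[SSS]S]S => [[[S]SS]S]S => [[[[]]SS]S]S => [[[[]][]S]S]S => [[[[]][][]]S]S => [[[[]][][]][]]S => [[[[]][][]][]][]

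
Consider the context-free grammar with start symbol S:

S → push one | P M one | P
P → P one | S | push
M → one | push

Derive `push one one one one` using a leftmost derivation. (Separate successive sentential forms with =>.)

S => P M one => P one M one => P one one M one => push one one M one => push one one one one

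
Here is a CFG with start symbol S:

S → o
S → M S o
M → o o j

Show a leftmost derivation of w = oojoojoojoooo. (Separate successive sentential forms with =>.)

S=>MSo=>oojSo=>oojMSoo=>oojoojSoo=>oojoojMSooo=>oojoojoojSooo=>oojoojoojoooo

S => MSo   [S → M S o]
MSo => oojSo   [M → o o j]
oojSo => oojMSoo   [S → M S o]
oojMSoo => oojoojSoo   [M → o o j]
oojoojSoo => oojoojMSooo   [S → M S o]
oojoojMSooo => oojoojoojSooo   [M → o o j]
oojoojoojSooo => oojoojoojoooo   [S → o]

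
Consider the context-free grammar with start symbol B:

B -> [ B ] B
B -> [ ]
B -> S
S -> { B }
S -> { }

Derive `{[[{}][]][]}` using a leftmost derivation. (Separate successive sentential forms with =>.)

B => S   [B -> S]
S => {B}   [S -> { B }]
{B} => {[B]B}   [B -> [ B ] B]
{[B]B} => {[[B]B]B}   [B -> [ B ] B]
{[[B]B]B} => {[[S]B]B}   [B -> S]
{[[S]B]B} => {[[{}]B]B}   [S -> { }]
{[[{}]B]B} => {[[{}][]]B}   [B -> [ ]]
{[[{}][]]B} => {[[{}][]][]}   [B -> [ ]]

B => S => {B} => {[B]B} => {[[B]B]B} => {[[S]B]B} => {[[{}]B]B} => {[[{}][]]B} => {[[{}][]][]}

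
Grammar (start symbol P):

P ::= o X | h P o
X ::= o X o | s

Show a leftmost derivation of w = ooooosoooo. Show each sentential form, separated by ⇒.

P ⇒ oX   [P ::= o X]
oX ⇒ ooXo   [X ::= o X o]
ooXo ⇒ oooXoo   [X ::= o X o]
oooXoo ⇒ ooooXooo   [X ::= o X o]
ooooXooo ⇒ oooooXoooo   [X ::= o X o]
oooooXoooo ⇒ ooooosoooo   [X ::= s]

P⇒oX⇒ooXo⇒oooXoo⇒ooooXooo⇒oooooXoooo⇒ooooosoooo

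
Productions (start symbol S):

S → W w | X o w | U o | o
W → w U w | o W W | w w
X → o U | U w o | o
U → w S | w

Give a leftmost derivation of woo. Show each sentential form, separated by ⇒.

S ⇒ Uo ⇒ wSo ⇒ woo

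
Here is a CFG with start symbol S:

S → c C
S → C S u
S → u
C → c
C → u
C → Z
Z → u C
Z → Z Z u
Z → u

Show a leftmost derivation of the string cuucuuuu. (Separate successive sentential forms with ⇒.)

S ⇒ CSu   [S → C S u]
CSu ⇒ cSu   [C → c]
cSu ⇒ cCSuu   [S → C S u]
cCSuu ⇒ cZSuu   [C → Z]
cZSuu ⇒ cuSuu   [Z → u]
cuSuu ⇒ cuCSuuu   [S → C S u]
cuCSuuu ⇒ cuZSuuu   [C → Z]
cuZSuuu ⇒ cuuCSuuu   [Z → u C]
cuuCSuuu ⇒ cuucSuuu   [C → c]
cuucSuuu ⇒ cuucuuuu   [S → u]

S⇒CSu⇒cSu⇒cCSuu⇒cZSuu⇒cuSuu⇒cuCSuuu⇒cuZSuuu⇒cuuCSuuu⇒cuucSuuu⇒cuucuuuu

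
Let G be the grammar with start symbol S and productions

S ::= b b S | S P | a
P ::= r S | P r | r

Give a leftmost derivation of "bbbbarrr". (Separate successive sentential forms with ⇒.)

S ⇒ bbS   [S ::= b b S]
bbS ⇒ bbSP   [S ::= S P]
bbSP ⇒ bbbbSP   [S ::= b b S]
bbbbSP ⇒ bbbbSPP   [S ::= S P]
bbbbSPP ⇒ bbbbSPPP   [S ::= S P]
bbbbSPPP ⇒ bbbbaPPP   [S ::= a]
bbbbaPPP ⇒ bbbbarPP   [P ::= r]
bbbbarPP ⇒ bbbbarrP   [P ::= r]
bbbbarrP ⇒ bbbbarrr   [P ::= r]

S⇒bbS⇒bbSP⇒bbbbSP⇒bbbbSPP⇒bbbbSPPP⇒bbbbaPPP⇒bbbbarPP⇒bbbbarrP⇒bbbbarrr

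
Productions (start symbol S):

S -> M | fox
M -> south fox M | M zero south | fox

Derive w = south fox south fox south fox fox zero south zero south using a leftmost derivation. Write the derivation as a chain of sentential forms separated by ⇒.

S ⇒ M ⇒ south fox M ⇒ south fox south fox M ⇒ south fox south fox M zero south ⇒ south fox south fox M zero south zero south ⇒ south fox south fox south fox M zero south zero south ⇒ south fox south fox south fox fox zero south zero south

S ⇒ M   [S -> M]
M ⇒ south fox M   [M -> south fox M]
south fox M ⇒ south fox south fox M   [M -> south fox M]
south fox south fox M ⇒ south fox south fox M zero south   [M -> M zero south]
south fox south fox M zero south ⇒ south fox south fox M zero south zero south   [M -> M zero south]
south fox south fox M zero south zero south ⇒ south fox south fox south fox M zero south zero south   [M -> south fox M]
south fox south fox south fox M zero south zero south ⇒ south fox south fox south fox fox zero south zero south   [M -> fox]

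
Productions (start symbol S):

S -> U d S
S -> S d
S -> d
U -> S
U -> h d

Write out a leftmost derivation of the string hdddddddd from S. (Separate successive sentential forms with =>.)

S => Sd => UdSd => SdSd => UdSdSd => SdSdSd => UdSdSdSd => hddSdSdSd => hddddSdSd => hddddddSd => hdddddddd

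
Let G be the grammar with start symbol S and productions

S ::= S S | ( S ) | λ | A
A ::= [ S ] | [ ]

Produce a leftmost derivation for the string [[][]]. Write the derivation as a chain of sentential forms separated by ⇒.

S ⇒ A   [S ::= A]
A ⇒ [S]   [A ::= [ S ]]
[S] ⇒ [SS]   [S ::= S S]
[SS] ⇒ [AS]   [S ::= A]
[AS] ⇒ [[]S]   [A ::= [ ]]
[[]S] ⇒ [[]SS]   [S ::= S S]
[[]SS] ⇒ [[]AS]   [S ::= A]
[[]AS] ⇒ [[][]S]   [A ::= [ ]]
[[][]S] ⇒ [[][]]   [S ::= λ]

S ⇒ A ⇒ [S] ⇒ [SS] ⇒ [AS] ⇒ [[]S] ⇒ [[]SS] ⇒ [[]AS] ⇒ [[][]S] ⇒ [[][]]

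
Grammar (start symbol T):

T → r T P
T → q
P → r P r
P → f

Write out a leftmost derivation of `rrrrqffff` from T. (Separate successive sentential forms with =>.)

T => rTP => rrTPP => rrrTPPP => rrrrTPPPP => rrrrqPPPP => rrrrqfPPP => rrrrqffPP => rrrrqfffP => rrrrqffff

T => rTP   [T → r T P]
rTP => rrTPP   [T → r T P]
rrTPP => rrrTPPP   [T → r T P]
rrrTPPP => rrrrTPPPP   [T → r T P]
rrrrTPPPP => rrrrqPPPP   [T → q]
rrrrqPPPP => rrrrqfPPP   [P → f]
rrrrqfPPP => rrrrqffPP   [P → f]
rrrrqffPP => rrrrqfffP   [P → f]
rrrrqfffP => rrrrqffff   [P → f]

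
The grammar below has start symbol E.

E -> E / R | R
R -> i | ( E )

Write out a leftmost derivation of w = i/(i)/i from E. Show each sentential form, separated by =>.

E => E/R   [E -> E / R]
E/R => E/R/R   [E -> E / R]
E/R/R => R/R/R   [E -> R]
R/R/R => i/R/R   [R -> i]
i/R/R => i/(E)/R   [R -> ( E )]
i/(E)/R => i/(R)/R   [E -> R]
i/(R)/R => i/(i)/R   [R -> i]
i/(i)/R => i/(i)/i   [R -> i]

E => E/R => E/R/R => R/R/R => i/R/R => i/(E)/R => i/(R)/R => i/(i)/R => i/(i)/i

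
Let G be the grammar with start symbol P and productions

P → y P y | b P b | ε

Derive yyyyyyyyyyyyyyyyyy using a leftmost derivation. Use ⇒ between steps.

P ⇒ yPy ⇒ yyPyy ⇒ yyyPyyy ⇒ yyyyPyyyy ⇒ yyyyyPyyyyy ⇒ yyyyyyPyyyyyy ⇒ yyyyyyyPyyyyyyy ⇒ yyyyyyyyPyyyyyyyy ⇒ yyyyyyyyyPyyyyyyyyy ⇒ yyyyyyyyyyyyyyyyyy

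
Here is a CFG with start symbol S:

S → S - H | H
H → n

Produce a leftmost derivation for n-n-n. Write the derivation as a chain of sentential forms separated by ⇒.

S ⇒ S-H   [S → S - H]
S-H ⇒ S-H-H   [S → S - H]
S-H-H ⇒ H-H-H   [S → H]
H-H-H ⇒ n-H-H   [H → n]
n-H-H ⇒ n-n-H   [H → n]
n-n-H ⇒ n-n-n   [H → n]

S ⇒ S-H ⇒ S-H-H ⇒ H-H-H ⇒ n-H-H ⇒ n-n-H ⇒ n-n-n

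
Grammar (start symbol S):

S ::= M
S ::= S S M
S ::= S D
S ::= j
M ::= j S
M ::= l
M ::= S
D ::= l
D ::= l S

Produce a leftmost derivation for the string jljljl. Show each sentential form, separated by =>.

S => SSM => SSMSM => SDSMSM => jDSMSM => jlSMSM => jljMSM => jljlSM => jljljM => jljljl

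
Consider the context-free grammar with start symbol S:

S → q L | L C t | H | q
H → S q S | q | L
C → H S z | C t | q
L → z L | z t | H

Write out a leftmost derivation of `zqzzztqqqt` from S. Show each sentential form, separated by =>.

S => LCt   [S → L C t]
LCt => zLCt   [L → z L]
zLCt => zHCt   [L → H]
zHCt => zSqSCt   [H → S q S]
zSqSCt => zqLqSCt   [S → q L]
zqLqSCt => zqzLqSCt   [L → z L]
zqzLqSCt => zqzzLqSCt   [L → z L]
zqzzLqSCt => zqzzztqSCt   [L → z t]
zqzzztqSCt => zqzzztqqCt   [S → q]
zqzzztqqCt => zqzzztqqqt   [C → q]

S=>LCt=>zLCt=>zHCt=>zSqSCt=>zqLqSCt=>zqzLqSCt=>zqzzLqSCt=>zqzzztqSCt=>zqzzztqqCt=>zqzzztqqqt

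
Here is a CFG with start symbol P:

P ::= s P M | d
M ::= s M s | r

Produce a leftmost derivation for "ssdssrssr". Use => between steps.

P=>sPM=>ssPMM=>ssdMM=>ssdsMsM=>ssdssMssM=>ssdssrssM=>ssdssrssr

P => sPM   [P ::= s P M]
sPM => ssPMM   [P ::= s P M]
ssPMM => ssdMM   [P ::= d]
ssdMM => ssdsMsM   [M ::= s M s]
ssdsMsM => ssdssMssM   [M ::= s M s]
ssdssMssM => ssdssrssM   [M ::= r]
ssdssrssM => ssdssrssr   [M ::= r]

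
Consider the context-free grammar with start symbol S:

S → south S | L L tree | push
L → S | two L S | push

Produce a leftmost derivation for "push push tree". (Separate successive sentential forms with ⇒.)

S ⇒ L L tree ⇒ push L tree ⇒ push push tree

S ⇒ L L tree   [S → L L tree]
L L tree ⇒ push L tree   [L → push]
push L tree ⇒ push push tree   [L → push]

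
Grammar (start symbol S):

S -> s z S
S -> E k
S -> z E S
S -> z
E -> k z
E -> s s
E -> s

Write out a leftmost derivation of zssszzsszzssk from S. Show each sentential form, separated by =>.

S=>zES=>zssS=>zssszS=>zssszzES=>zssszzsS=>zssszzsszS=>zssszzsszzES=>zssszzsszzsS=>zssszzsszzsEk=>zssszzsszzssk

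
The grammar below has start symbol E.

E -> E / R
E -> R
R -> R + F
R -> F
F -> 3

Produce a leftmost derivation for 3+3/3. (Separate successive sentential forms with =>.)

E => E/R   [E -> E / R]
E/R => R/R   [E -> R]
R/R => R+F/R   [R -> R + F]
R+F/R => F+F/R   [R -> F]
F+F/R => 3+F/R   [F -> 3]
3+F/R => 3+3/R   [F -> 3]
3+3/R => 3+3/F   [R -> F]
3+3/F => 3+3/3   [F -> 3]

E=>E/R=>R/R=>R+F/R=>F+F/R=>3+F/R=>3+3/R=>3+3/F=>3+3/3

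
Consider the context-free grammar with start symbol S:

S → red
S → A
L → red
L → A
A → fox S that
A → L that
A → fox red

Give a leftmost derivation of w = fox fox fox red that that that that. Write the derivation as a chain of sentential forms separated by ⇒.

S ⇒ A   [S → A]
A ⇒ fox S that   [A → fox S that]
fox S that ⇒ fox A that   [S → A]
fox A that ⇒ fox L that that   [A → L that]
fox L that that ⇒ fox A that that   [L → A]
fox A that that ⇒ fox fox S that that that   [A → fox S that]
fox fox S that that that ⇒ fox fox A that that that   [S → A]
fox fox A that that that ⇒ fox fox L that that that that   [A → L that]
fox fox L that that that that ⇒ fox fox A that that that that   [L → A]
fox fox A that that that that ⇒ fox fox fox red that that that that   [A → fox red]

S ⇒ A ⇒ fox S that ⇒ fox A that ⇒ fox L that that ⇒ fox A that that ⇒ fox fox S that that that ⇒ fox fox A that that that ⇒ fox fox L that that that that ⇒ fox fox A that that that that ⇒ fox fox fox red that that that that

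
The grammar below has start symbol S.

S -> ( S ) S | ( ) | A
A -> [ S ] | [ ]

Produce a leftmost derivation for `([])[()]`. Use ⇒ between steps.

S ⇒ (S)S ⇒ (A)S ⇒ ([])S ⇒ ([])A ⇒ ([])[S] ⇒ ([])[()]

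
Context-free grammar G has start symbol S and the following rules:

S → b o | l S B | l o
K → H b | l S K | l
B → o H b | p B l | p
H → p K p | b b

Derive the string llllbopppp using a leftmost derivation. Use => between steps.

S => lSB => llSBB => lllSBBB => llllSBBBB => llllboBBBB => llllbopBBB => llllboppBB => llllbopppB => llllbopppp

S => lSB   [S → l S B]
lSB => llSBB   [S → l S B]
llSBB => lllSBBB   [S → l S B]
lllSBBB => llllSBBBB   [S → l S B]
llllSBBBB => llllboBBBB   [S → b o]
llllboBBBB => llllbopBBB   [B → p]
llllbopBBB => llllboppBB   [B → p]
llllboppBB => llllbopppB   [B → p]
llllbopppB => llllbopppp   [B → p]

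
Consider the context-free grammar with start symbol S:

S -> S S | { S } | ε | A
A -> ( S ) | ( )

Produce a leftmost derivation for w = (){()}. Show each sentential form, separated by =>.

S => SS   [S -> S S]
SS => SSS   [S -> S S]
SSS => ASS   [S -> A]
ASS => ()SS   [A -> ( )]
()SS => ()S   [S -> ε]
()S => (){S}   [S -> { S }]
(){S} => (){SS}   [S -> S S]
(){SS} => (){AS}   [S -> A]
(){AS} => (){()S}   [A -> ( )]
(){()S} => (){()}   [S -> ε]

S => SS => SSS => ASS => ()SS => ()S => (){S} => (){SS} => (){AS} => (){()S} => (){()}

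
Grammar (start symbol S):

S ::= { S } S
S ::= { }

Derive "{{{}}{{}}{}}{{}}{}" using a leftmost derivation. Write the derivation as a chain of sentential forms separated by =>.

S => {S}S => {{S}S}S => {{{}}S}S => {{{}}{S}S}S => {{{}}{{}}S}S => {{{}}{{}}{}}S => {{{}}{{}}{}}{S}S => {{{}}{{}}{}}{{}}S => {{{}}{{}}{}}{{}}{}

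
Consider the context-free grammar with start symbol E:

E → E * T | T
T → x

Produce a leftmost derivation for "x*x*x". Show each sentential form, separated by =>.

E => E*T   [E → E * T]
E*T => E*T*T   [E → E * T]
E*T*T => T*T*T   [E → T]
T*T*T => x*T*T   [T → x]
x*T*T => x*x*T   [T → x]
x*x*T => x*x*x   [T → x]

E => E*T => E*T*T => T*T*T => x*T*T => x*x*T => x*x*x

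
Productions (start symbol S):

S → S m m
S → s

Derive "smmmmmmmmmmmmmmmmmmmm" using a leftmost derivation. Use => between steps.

S => Smm => Smmmm => Smmmmmm => Smmmmmmmm => Smmmmmmmmmm => Smmmmmmmmmmmm => Smmmmmmmmmmmmmm => Smmmmmmmmmmmmmmmm => Smmmmmmmmmmmmmmmmmm => Smmmmmmmmmmmmmmmmmmmm => smmmmmmmmmmmmmmmmmmmm

S => Smm   [S → S m m]
Smm => Smmmm   [S → S m m]
Smmmm => Smmmmmm   [S → S m m]
Smmmmmm => Smmmmmmmm   [S → S m m]
Smmmmmmmm => Smmmmmmmmmm   [S → S m m]
Smmmmmmmmmm => Smmmmmmmmmmmm   [S → S m m]
Smmmmmmmmmmmm => Smmmmmmmmmmmmmm   [S → S m m]
Smmmmmmmmmmmmmm => Smmmmmmmmmmmmmmmm   [S → S m m]
Smmmmmmmmmmmmmmmm => Smmmmmmmmmmmmmmmmmm   [S → S m m]
Smmmmmmmmmmmmmmmmmm => Smmmmmmmmmmmmmmmmmmmm   [S → S m m]
Smmmmmmmmmmmmmmmmmmmm => smmmmmmmmmmmmmmmmmmmm   [S → s]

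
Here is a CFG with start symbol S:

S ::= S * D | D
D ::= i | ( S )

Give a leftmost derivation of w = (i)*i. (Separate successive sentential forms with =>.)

S=>S*D=>D*D=>(S)*D=>(D)*D=>(i)*D=>(i)*i

S => S*D   [S ::= S * D]
S*D => D*D   [S ::= D]
D*D => (S)*D   [D ::= ( S )]
(S)*D => (D)*D   [S ::= D]
(D)*D => (i)*D   [D ::= i]
(i)*D => (i)*i   [D ::= i]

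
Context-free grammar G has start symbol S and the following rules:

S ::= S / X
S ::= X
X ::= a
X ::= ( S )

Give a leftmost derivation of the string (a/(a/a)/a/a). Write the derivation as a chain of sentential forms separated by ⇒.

S⇒X⇒(S)⇒(S/X)⇒(S/X/X)⇒(S/X/X/X)⇒(X/X/X/X)⇒(a/X/X/X)⇒(a/(S)/X/X)⇒(a/(S/X)/X/X)⇒(a/(X/X)/X/X)⇒(a/(a/X)/X/X)⇒(a/(a/a)/X/X)⇒(a/(a/a)/a/X)⇒(a/(a/a)/a/a)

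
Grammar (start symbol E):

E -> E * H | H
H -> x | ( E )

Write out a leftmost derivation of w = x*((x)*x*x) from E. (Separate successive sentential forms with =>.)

E => E*H => H*H => x*H => x*(E) => x*(E*H) => x*(E*H*H) => x*(H*H*H) => x*((E)*H*H) => x*((H)*H*H) => x*((x)*H*H) => x*((x)*x*H) => x*((x)*x*x)

E => E*H   [E -> E * H]
E*H => H*H   [E -> H]
H*H => x*H   [H -> x]
x*H => x*(E)   [H -> ( E )]
x*(E) => x*(E*H)   [E -> E * H]
x*(E*H) => x*(E*H*H)   [E -> E * H]
x*(E*H*H) => x*(H*H*H)   [E -> H]
x*(H*H*H) => x*((E)*H*H)   [H -> ( E )]
x*((E)*H*H) => x*((H)*H*H)   [E -> H]
x*((H)*H*H) => x*((x)*H*H)   [H -> x]
x*((x)*H*H) => x*((x)*x*H)   [H -> x]
x*((x)*x*H) => x*((x)*x*x)   [H -> x]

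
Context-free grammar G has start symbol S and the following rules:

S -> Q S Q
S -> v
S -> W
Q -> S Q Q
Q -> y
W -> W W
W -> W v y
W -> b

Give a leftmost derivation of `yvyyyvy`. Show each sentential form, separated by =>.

S => QSQ   [S -> Q S Q]
QSQ => SQQSQ   [Q -> S Q Q]
SQQSQ => QSQQQSQ   [S -> Q S Q]
QSQQQSQ => ySQQQSQ   [Q -> y]
ySQQQSQ => yvQQQSQ   [S -> v]
yvQQQSQ => yvyQQSQ   [Q -> y]
yvyQQSQ => yvyyQSQ   [Q -> y]
yvyyQSQ => yvyyySQ   [Q -> y]
yvyyySQ => yvyyyvQ   [S -> v]
yvyyyvQ => yvyyyvy   [Q -> y]

S => QSQ => SQQSQ => QSQQQSQ => ySQQQSQ => yvQQQSQ => yvyQQSQ => yvyyQSQ => yvyyySQ => yvyyyvQ => yvyyyvy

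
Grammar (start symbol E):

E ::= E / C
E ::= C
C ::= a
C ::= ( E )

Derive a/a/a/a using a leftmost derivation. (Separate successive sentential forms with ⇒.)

E ⇒ E/C ⇒ E/C/C ⇒ E/C/C/C ⇒ C/C/C/C ⇒ a/C/C/C ⇒ a/a/C/C ⇒ a/a/a/C ⇒ a/a/a/a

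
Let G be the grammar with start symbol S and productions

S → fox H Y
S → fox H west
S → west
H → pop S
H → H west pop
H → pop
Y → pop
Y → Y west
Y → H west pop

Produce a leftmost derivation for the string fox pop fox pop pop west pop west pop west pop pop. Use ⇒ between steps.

S ⇒ fox H Y ⇒ fox H west pop Y ⇒ fox pop S west pop Y ⇒ fox pop fox H Y west pop Y ⇒ fox pop fox pop Y west pop Y ⇒ fox pop fox pop H west pop west pop Y ⇒ fox pop fox pop H west pop west pop west pop Y ⇒ fox pop fox pop pop west pop west pop west pop Y ⇒ fox pop fox pop pop west pop west pop west pop pop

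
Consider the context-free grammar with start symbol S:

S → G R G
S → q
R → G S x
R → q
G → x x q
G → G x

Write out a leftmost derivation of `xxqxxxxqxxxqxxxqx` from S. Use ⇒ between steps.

S⇒GRG⇒GxRG⇒GxxRG⇒xxqxxRG⇒xxqxxGSxG⇒xxqxxGxSxG⇒xxqxxGxxSxG⇒xxqxxGxxxSxG⇒xxqxxxxqxxxSxG⇒xxqxxxxqxxxqxG⇒xxqxxxxqxxxqxGx⇒xxqxxxxqxxxqxxxqx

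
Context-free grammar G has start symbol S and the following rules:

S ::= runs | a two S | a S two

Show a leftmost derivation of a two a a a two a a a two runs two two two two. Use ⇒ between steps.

S ⇒ a two S ⇒ a two a S two ⇒ a two a a S two two ⇒ a two a a a two S two two ⇒ a two a a a two a S two two two ⇒ a two a a a two a a S two two two two ⇒ a two a a a two a a a two S two two two two ⇒ a two a a a two a a a two runs two two two two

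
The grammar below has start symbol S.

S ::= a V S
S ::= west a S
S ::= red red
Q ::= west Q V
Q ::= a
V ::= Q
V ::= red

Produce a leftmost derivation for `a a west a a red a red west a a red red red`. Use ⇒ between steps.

S ⇒ a V S   [S ::= a V S]
a V S ⇒ a Q S   [V ::= Q]
a Q S ⇒ a a S   [Q ::= a]
a a S ⇒ a a west a S   [S ::= west a S]
a a west a S ⇒ a a west a a V S   [S ::= a V S]
a a west a a V S ⇒ a a west a a red S   [V ::= red]
a a west a a red S ⇒ a a west a a red a V S   [S ::= a V S]
a a west a a red a V S ⇒ a a west a a red a red S   [V ::= red]
a a west a a red a red S ⇒ a a west a a red a red west a S   [S ::= west a S]
a a west a a red a red west a S ⇒ a a west a a red a red west a a V S   [S ::= a V S]
a a west a a red a red west a a V S ⇒ a a west a a red a red west a a red S   [V ::= red]
a a west a a red a red west a a red S ⇒ a a west a a red a red west a a red red red   [S ::= red red]

S ⇒ a V S ⇒ a Q S ⇒ a a S ⇒ a a west a S ⇒ a a west a a V S ⇒ a a west a a red S ⇒ a a west a a red a V S ⇒ a a west a a red a red S ⇒ a a west a a red a red west a S ⇒ a a west a a red a red west a a V S ⇒ a a west a a red a red west a a red S ⇒ a a west a a red a red west a a red red red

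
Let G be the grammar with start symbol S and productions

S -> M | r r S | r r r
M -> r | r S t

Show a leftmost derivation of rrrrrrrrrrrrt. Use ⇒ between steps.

S ⇒ rrS   [S -> r r S]
rrS ⇒ rrM   [S -> M]
rrM ⇒ rrrSt   [M -> r S t]
rrrSt ⇒ rrrrrSt   [S -> r r S]
rrrrrSt ⇒ rrrrrrrSt   [S -> r r S]
rrrrrrrSt ⇒ rrrrrrrrrSt   [S -> r r S]
rrrrrrrrrSt ⇒ rrrrrrrrrrrSt   [S -> r r S]
rrrrrrrrrrrSt ⇒ rrrrrrrrrrrMt   [S -> M]
rrrrrrrrrrrMt ⇒ rrrrrrrrrrrrt   [M -> r]

S ⇒ rrS ⇒ rrM ⇒ rrrSt ⇒ rrrrrSt ⇒ rrrrrrrSt ⇒ rrrrrrrrrSt ⇒ rrrrrrrrrrrSt ⇒ rrrrrrrrrrrMt ⇒ rrrrrrrrrrrrt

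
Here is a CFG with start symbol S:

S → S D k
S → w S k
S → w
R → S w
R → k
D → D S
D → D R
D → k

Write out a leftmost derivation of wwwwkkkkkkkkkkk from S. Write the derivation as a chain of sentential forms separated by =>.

S => SDk   [S → S D k]
SDk => SDkDk   [S → S D k]
SDkDk => SDkDkDk   [S → S D k]
SDkDkDk => SDkDkDkDk   [S → S D k]
SDkDkDkDk => wSkDkDkDkDk   [S → w S k]
wSkDkDkDkDk => wwSkkDkDkDkDk   [S → w S k]
wwSkkDkDkDkDk => wwwSkkkDkDkDkDk   [S → w S k]
wwwSkkkDkDkDkDk => wwwwkkkDkDkDkDk   [S → w]
wwwwkkkDkDkDkDk => wwwwkkkkkDkDkDk   [D → k]
wwwwkkkkkDkDkDk => wwwwkkkkkkkDkDk   [D → k]
wwwwkkkkkkkDkDk => wwwwkkkkkkkkkDk   [D → k]
wwwwkkkkkkkkkDk => wwwwkkkkkkkkkkk   [D → k]

S => SDk => SDkDk => SDkDkDk => SDkDkDkDk => wSkDkDkDkDk => wwSkkDkDkDkDk => wwwSkkkDkDkDkDk => wwwwkkkDkDkDkDk => wwwwkkkkkDkDkDk => wwwwkkkkkkkDkDk => wwwwkkkkkkkkkDk => wwwwkkkkkkkkkkk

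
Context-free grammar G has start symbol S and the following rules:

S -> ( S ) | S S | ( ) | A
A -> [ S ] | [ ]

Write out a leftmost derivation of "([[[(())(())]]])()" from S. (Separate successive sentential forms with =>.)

S => SS => (S)S => (A)S => ([S])S => ([A])S => ([[S]])S => ([[A]])S => ([[[S]]])S => ([[[SS]]])S => ([[[(S)S]]])S => ([[[(())S]]])S => ([[[(())(S)]]])S => ([[[(())(())]]])S => ([[[(())(())]]])()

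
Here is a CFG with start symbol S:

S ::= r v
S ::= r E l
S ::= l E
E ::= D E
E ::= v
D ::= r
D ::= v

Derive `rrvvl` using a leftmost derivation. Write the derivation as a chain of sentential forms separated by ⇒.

S ⇒ rEl   [S ::= r E l]
rEl ⇒ rDEl   [E ::= D E]
rDEl ⇒ rrEl   [D ::= r]
rrEl ⇒ rrDEl   [E ::= D E]
rrDEl ⇒ rrvEl   [D ::= v]
rrvEl ⇒ rrvvl   [E ::= v]

S ⇒ rEl ⇒ rDEl ⇒ rrEl ⇒ rrDEl ⇒ rrvEl ⇒ rrvvl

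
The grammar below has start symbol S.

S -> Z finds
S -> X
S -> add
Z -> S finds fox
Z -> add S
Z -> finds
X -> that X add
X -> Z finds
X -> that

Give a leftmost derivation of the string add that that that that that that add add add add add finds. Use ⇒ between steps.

S ⇒ Z finds   [S -> Z finds]
Z finds ⇒ add S finds   [Z -> add S]
add S finds ⇒ add X finds   [S -> X]
add X finds ⇒ add that X add finds   [X -> that X add]
add that X add finds ⇒ add that that X add add finds   [X -> that X add]
add that that X add add finds ⇒ add that that that X add add add finds   [X -> that X add]
add that that that X add add add finds ⇒ add that that that that X add add add add finds   [X -> that X add]
add that that that that X add add add add finds ⇒ add that that that that that X add add add add add finds   [X -> that X add]
add that that that that that X add add add add add finds ⇒ add that that that that that that add add add add add finds   [X -> that]

S ⇒ Z finds ⇒ add S finds ⇒ add X finds ⇒ add that X add finds ⇒ add that that X add add finds ⇒ add that that that X add add add finds ⇒ add that that that that X add add add add finds ⇒ add that that that that that X add add add add add finds ⇒ add that that that that that that add add add add add finds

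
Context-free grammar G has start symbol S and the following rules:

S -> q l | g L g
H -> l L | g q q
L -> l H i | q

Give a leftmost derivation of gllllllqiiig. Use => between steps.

S => gLg   [S -> g L g]
gLg => glHig   [L -> l H i]
glHig => gllLig   [H -> l L]
gllLig => glllHiig   [L -> l H i]
glllHiig => gllllLiig   [H -> l L]
gllllLiig => glllllHiiig   [L -> l H i]
glllllHiiig => gllllllLiiig   [H -> l L]
gllllllLiiig => gllllllqiiig   [L -> q]

S => gLg => glHig => gllLig => glllHiig => gllllLiig => glllllHiiig => gllllllLiiig => gllllllqiiig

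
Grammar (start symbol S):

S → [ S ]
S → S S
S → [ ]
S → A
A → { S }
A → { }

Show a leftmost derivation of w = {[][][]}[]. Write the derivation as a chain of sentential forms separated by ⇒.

S ⇒ SS ⇒ AS ⇒ {S}S ⇒ {SS}S ⇒ {SSS}S ⇒ {[]SS}S ⇒ {[][]S}S ⇒ {[][][]}S ⇒ {[][][]}[]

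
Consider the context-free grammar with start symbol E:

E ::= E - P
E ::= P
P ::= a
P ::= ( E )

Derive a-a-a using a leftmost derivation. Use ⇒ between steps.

E ⇒ E-P   [E ::= E - P]
E-P ⇒ E-P-P   [E ::= E - P]
E-P-P ⇒ P-P-P   [E ::= P]
P-P-P ⇒ a-P-P   [P ::= a]
a-P-P ⇒ a-a-P   [P ::= a]
a-a-P ⇒ a-a-a   [P ::= a]

E ⇒ E-P ⇒ E-P-P ⇒ P-P-P ⇒ a-P-P ⇒ a-a-P ⇒ a-a-a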